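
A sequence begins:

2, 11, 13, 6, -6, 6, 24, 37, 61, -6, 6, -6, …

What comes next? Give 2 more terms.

98, 159

Reading positions in blocks of 6 reveals the pattern AAABBB — 2 tracks woven together.
Stream A: 2, 11, 13, 24, 37, 61. A Fibonacci-like recurrence a_n = a_{n-1} + a_{n-2}.
Stream B: 6, -6, 6, -6, 6, -6. The oscillation 6·(−1)^(n+1).
The 13th slot belongs to stream A; its 7th term is 98.
The 14th slot belongs to stream A; its 8th term is 159.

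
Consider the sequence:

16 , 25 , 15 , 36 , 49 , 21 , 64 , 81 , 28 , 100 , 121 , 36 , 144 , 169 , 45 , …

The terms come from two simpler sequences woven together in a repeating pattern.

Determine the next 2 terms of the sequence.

196, 225

The slot pattern repeats as AAB (period 3), so there are 2 interleaved tracks.
Stream A is 16, 25, 36, 49, 64, 81, 100, 121, 144, 169, which is perfect squares starting at 4².
Stream B is 15, 21, 28, 36, 45, which is the triangular numbers T_5, T_6, ….
Position 16 → stream A, term 11 = 196.
Position 17 falls in stream A as its term 12, giving 225.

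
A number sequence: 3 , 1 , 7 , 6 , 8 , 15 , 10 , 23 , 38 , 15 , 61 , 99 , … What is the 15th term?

259

Positions follow the repeating pattern ABB; grouping by letter gives 2 tracks.
Track A is 3, 6, 10, 15, which is the triangular numbers T_2, T_3, ….
Track B is 1, 7, 8, 15, 23, 38, 61, 99, which is Fibonacci-style (each term is the sum of the two before it).
Position 15 falls in track B as its term 10, giving 259.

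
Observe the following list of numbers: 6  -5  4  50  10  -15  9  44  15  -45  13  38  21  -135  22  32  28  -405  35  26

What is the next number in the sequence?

The terms cycle through 4 interleaved subsequences.
Track A = 6, 10, 15, 21, 28: the triangular numbers T_3, T_4, ….
Track B = -5, -15, -45, -135, -405: multiplying by 3 each time.
Track C = 4, 9, 13, 22, 35: Fibonacci-style (each term is the sum of the two before it).
Track D = 50, 44, 38, 32, 26: arithmetic, step −6.
Position 21 → track A, term 6 = 36.

36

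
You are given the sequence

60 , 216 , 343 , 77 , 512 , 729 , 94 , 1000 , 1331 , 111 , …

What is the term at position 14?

The slot pattern repeats as ABB (period 3), so there are 2 interleaved tracks.
Stream A is 60, 77, 94, 111, which is arithmetic with common difference +17.
Stream B is 216, 343, 512, 729, 1000, 1331, which is consecutive cubes n³ from n = 6.
Position 14 falls in stream B as its term 9, giving 2744.

2744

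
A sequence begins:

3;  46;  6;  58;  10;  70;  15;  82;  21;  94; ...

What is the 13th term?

Taking every 2nd term gives 2 separate tracks.
Track A is 3, 6, 10, 15, 21, which is the triangular numbers T_2, T_3, ….
Track B is 46, 58, 70, 82, 94, which is adding 12 each time.
Position 13 falls in track A as its term 7, giving 36.

36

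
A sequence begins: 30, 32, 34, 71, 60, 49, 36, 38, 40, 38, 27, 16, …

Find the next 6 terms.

The slot pattern repeats as AAABBB (period 6), so there are 2 interleaved tracks.
Subsequence A is 30, 32, 34, 36, 38, 40, which is adding 2 each time.
Subsequence B is 71, 60, 49, 38, 27, 16, which is arithmetic, step −11.
The 13th slot belongs to subsequence A; its 7th term is 42.
Position 14 → subsequence A, term 8 = 44.
Position 15 falls in subsequence A as its term 9, giving 46.
Term 16 comes from subsequence B (its 7th entry): 5.
Term 17 comes from subsequence B (its 8th entry): -6.
Position 18 falls in subsequence B as its term 9, giving -17.

42, 44, 46, 5, -6, -17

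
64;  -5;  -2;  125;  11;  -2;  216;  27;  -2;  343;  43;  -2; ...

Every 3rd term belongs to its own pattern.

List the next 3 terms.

512, 59, -2

Read the sequence 3 terms at a time; column i is its own pattern.
Track A = 64, 125, 216, 343: consecutive cubes n³ from n = 4.
Track B = -5, 11, 27, 43: adding 16 each time.
Track C = -2, -2, -2, -2: constant -2.
Position 13 → track A, term 5 = 512.
The 14th slot belongs to track B; its 5th term is 59.
Position 15 → track C, term 5 = -2.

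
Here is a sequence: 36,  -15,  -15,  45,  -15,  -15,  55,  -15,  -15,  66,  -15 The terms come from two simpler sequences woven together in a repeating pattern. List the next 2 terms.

Reading positions in blocks of 3 reveals the pattern ABB — 2 tracks woven together.
Track A: 36, 45, 55, 66 (the triangular numbers T_8, T_9, …).
Track B: -15, -15, -15, -15, -15, -15, -15 (always -15).
Term 12 comes from track B (its 8th entry): -15.
Position 13 falls in track A as its term 5, giving 78.

-15, 78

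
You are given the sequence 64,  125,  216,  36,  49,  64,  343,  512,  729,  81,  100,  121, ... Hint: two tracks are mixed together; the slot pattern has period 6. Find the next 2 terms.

1000, 1331

Positions follow the repeating pattern AAABBB; grouping by letter gives 2 tracks.
Track A: 64, 125, 216, 343, 512, 729. The cubes 4³, 5³, 6³, ….
Track B: 36, 49, 64, 81, 100, 121. Consecutive squares n² from n = 6.
Term 13 comes from track A (its 7th entry): 1000.
The 14th slot belongs to track A; its 8th term is 1331.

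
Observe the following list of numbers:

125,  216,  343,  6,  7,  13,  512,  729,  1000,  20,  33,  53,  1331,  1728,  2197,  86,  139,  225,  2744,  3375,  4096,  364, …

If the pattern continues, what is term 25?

4913

Reading positions in blocks of 6 reveals the pattern AAABBB — 2 tracks woven together.
Track A: 125, 216, 343, 512, 729, 1000, 1331, 1728, 2197, 2744, 3375, 4096 (the cubes 5³, 6³, 7³, …).
Track B: 6, 7, 13, 20, 33, 53, 86, 139, 225, 364 (each term equals the sum of the previous two).
Position 25 falls in track A as its term 13, giving 4913.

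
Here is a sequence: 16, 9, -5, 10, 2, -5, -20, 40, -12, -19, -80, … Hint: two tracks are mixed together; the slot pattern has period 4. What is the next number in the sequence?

160

Reading positions in blocks of 4 reveals the pattern AABB — 2 tracks woven together.
Track A: 16, 9, 2, -5, -12, -19. Arithmetic with common difference −7.
Track B: -5, 10, -20, 40, -80. Geometric, ×-2 each step.
The 12th slot belongs to track B; its 6th term is 160.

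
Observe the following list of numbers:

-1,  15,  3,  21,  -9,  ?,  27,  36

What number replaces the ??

The terms cycle through 2 interleaved subsequences.
Track A = -1, 3, -9, 27: multiplying by -3 each time.
Track B = 15, 21, ?, 36: triangular numbers n(n+1)/2 for n = 5, 6, ….
So the missing entry in track B is 28.

28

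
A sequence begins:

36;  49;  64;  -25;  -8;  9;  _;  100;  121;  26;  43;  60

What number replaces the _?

Reading positions in blocks of 6 reveals the pattern AAABBB — 2 tracks woven together.
Track A is 36, 49, 64, ?, 100, 121, which is the squares 6², 7², 8², ….
Track B is -25, -8, 9, 26, 43, 60, which is arithmetic, step +17.
The gap is track A's term 4; the rule gives 81.

81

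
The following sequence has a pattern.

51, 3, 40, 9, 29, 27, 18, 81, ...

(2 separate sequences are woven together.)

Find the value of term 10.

Taking every 2nd term gives 2 separate tracks.
Track A: 51, 40, 29, 18. Arithmetic with common difference −11.
Track B: 3, 9, 27, 81. Powers of 3.
Position 10 → track B, term 5 = 243.

243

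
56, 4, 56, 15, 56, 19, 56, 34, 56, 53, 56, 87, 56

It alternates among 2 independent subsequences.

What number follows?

The terms cycle through 2 interleaved subsequences.
Subsequence A: 56, 56, 56, 56, 56, 56, 56 — always 56.
Subsequence B: 4, 15, 19, 34, 53, 87 — each term equals the sum of the previous two.
Term 14 comes from subsequence B (its 7th entry): 140.

140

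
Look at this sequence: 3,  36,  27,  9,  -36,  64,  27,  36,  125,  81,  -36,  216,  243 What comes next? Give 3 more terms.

36, 343, 729

Split by position mod 3 into 3 tracks.
Track A: 3, 9, 27, 81, 243 (powers 3^1, 3^2, 3^3, …).
Track B: 36, -36, 36, -36 (alternating ±36).
Track C: 27, 64, 125, 216 (the cubes 3³, 4³, 5³, …).
The 14th slot belongs to track B; its 5th term is 36.
Position 15 → track C, term 5 = 343.
Position 16 → track A, term 6 = 729.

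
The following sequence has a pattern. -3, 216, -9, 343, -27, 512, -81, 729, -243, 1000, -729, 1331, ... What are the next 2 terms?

Split by position mod 2 into 2 tracks.
Track A is -3, -9, -27, -81, -243, -729, which is a geometric progression (common ratio 3).
Track B is 216, 343, 512, 729, 1000, 1331, which is consecutive cubes n³ from n = 6.
Term 13 comes from track A (its 7th entry): -2187.
The 14th slot belongs to track B; its 7th term is 1728.

-2187, 1728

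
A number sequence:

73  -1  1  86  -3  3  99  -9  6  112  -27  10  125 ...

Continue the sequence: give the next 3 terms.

-81, 15, 138

Split by position mod 3 into 3 tracks.
Track A is 73, 86, 99, 112, 125, which is arithmetic with common difference +13.
Track B is -1, -3, -9, -27, which is a geometric progression (common ratio 3).
Track C is 1, 3, 6, 10, which is triangular numbers starting at T_1.
Term 14 comes from track B (its 5th entry): -81.
Position 15 → track C, term 5 = 15.
Position 16 falls in track A as its term 6, giving 138.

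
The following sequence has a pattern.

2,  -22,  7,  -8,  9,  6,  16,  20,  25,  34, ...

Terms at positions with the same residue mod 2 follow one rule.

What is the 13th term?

66

Odd-indexed and even-indexed terms follow separate rules.
Stream A is 2, 7, 9, 16, 25, which is a Fibonacci-like recurrence a_n = a_{n-1} + a_{n-2}.
Stream B is -22, -8, 6, 20, 34, which is arithmetic with common difference +14.
Position 13 → stream A, term 7 = 66.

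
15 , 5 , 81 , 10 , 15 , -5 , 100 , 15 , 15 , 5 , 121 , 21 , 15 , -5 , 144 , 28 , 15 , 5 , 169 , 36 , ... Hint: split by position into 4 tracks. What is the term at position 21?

15

The terms cycle through 4 interleaved subsequences.
Track A is 15, 15, 15, 15, 15, which is always 15.
Track B is 5, -5, 5, -5, 5, which is oscillating between 5 and -5.
Track C is 81, 100, 121, 144, 169, which is consecutive squares n² from n = 9.
Track D is 10, 15, 21, 28, 36, which is triangular numbers n(n+1)/2 for n = 4, 5, ….
Term 21 comes from track A (its 6th entry): 15.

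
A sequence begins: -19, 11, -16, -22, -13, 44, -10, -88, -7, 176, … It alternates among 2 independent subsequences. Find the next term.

-4

Taking every 2nd term gives 2 separate tracks.
Track A: -19, -16, -13, -10, -7 — arithmetic, step +3.
Track B: 11, -22, 44, -88, 176 — multiplying by -2 each time.
Term 11 comes from track A (its 6th entry): -4.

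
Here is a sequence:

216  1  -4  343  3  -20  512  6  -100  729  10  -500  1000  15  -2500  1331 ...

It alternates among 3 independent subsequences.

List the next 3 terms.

21, -12500, 1728

Read the sequence 3 terms at a time; column i is its own pattern.
Track A: 216, 343, 512, 729, 1000, 1331 (perfect cubes starting at 6³).
Track B: 1, 3, 6, 10, 15 (triangular numbers starting at T_1).
Track C: -4, -20, -100, -500, -2500 (geometric with ratio 5).
Position 17 falls in track B as its term 6, giving 21.
Position 18 → track C, term 6 = -12500.
The 19th slot belongs to track A; its 7th term is 1728.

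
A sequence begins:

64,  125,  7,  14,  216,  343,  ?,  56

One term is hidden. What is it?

Reading positions in blocks of 4 reveals the pattern AABB — 2 tracks woven together.
Subsequence A = 64, 125, 216, 343: consecutive cubes n³ from n = 4.
Subsequence B = 7, 14, ?, 56: geometric, ×2 each step.
So the missing entry in subsequence B is 28.

28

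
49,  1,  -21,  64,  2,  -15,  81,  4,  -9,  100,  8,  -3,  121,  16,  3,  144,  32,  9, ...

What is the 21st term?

15

The terms cycle through 3 interleaved subsequences.
Track A = 49, 64, 81, 100, 121, 144: consecutive squares n² from n = 7.
Track B = 1, 2, 4, 8, 16, 32: successive powers of 2.
Track C = -21, -15, -9, -3, 3, 9: adding 6 each time.
Position 21 → track C, term 7 = 15.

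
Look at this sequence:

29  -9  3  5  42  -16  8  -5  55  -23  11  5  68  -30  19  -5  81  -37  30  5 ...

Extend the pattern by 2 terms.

94, -44

Split by position mod 4 into 4 tracks.
Subsequence A: 29, 42, 55, 68, 81. Arithmetic, step +13.
Subsequence B: -9, -16, -23, -30, -37. Linear: a_n = -2 − 7·n.
Subsequence C: 3, 8, 11, 19, 30. A Fibonacci-like recurrence a_n = a_{n-1} + a_{n-2}.
Subsequence D: 5, -5, 5, -5, 5. Alternating ±5.
Position 21 → subsequence A, term 6 = 94.
The 22nd slot belongs to subsequence B; its 6th term is -44.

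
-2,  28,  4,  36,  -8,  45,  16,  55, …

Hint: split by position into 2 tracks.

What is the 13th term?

Split by position mod 2 into 2 tracks.
Stream A is -2, 4, -8, 16, which is geometric with ratio -2.
Stream B is 28, 36, 45, 55, which is the triangular numbers T_7, T_8, ….
Position 13 → stream A, term 7 = -128.

-128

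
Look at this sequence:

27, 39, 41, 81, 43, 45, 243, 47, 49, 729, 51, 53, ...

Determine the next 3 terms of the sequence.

Positions follow the repeating pattern ABB; grouping by letter gives 2 tracks.
Track A: 27, 81, 243, 729. Successive powers of 3.
Track B: 39, 41, 43, 45, 47, 49, 51, 53. Arithmetic, step +2.
Position 13 → track A, term 5 = 2187.
The 14th slot belongs to track B; its 9th term is 55.
The 15th slot belongs to track B; its 10th term is 57.

2187, 55, 57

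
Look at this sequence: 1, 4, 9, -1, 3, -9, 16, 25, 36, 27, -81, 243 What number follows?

Reading positions in blocks of 6 reveals the pattern AAABBB — 2 tracks woven together.
Track A: 1, 4, 9, 16, 25, 36 (perfect squares starting at 1²).
Track B: -1, 3, -9, 27, -81, 243 (geometric with ratio -3).
Position 13 → track A, term 7 = 49.

49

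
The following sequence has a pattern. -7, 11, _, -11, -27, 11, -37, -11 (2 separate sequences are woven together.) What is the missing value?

The terms cycle through 2 interleaved subsequences.
Subsequence A is -7, ?, -27, -37, which is linear: a_n = 3 − 10·n.
Subsequence B is 11, -11, 11, -11, which is the oscillation 11·(−1)^(n+1).
Filling subsequence A at index 2 by its rule yields -17.

-17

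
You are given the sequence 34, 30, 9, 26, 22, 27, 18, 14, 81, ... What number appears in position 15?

Reading positions in blocks of 3 reveals the pattern AAB — 2 tracks woven together.
Track A is 34, 30, 26, 22, 18, 14, which is arithmetic with common difference −4.
Track B is 9, 27, 81, which is successive powers of 3.
Term 15 comes from track B (its 5th entry): 729.

729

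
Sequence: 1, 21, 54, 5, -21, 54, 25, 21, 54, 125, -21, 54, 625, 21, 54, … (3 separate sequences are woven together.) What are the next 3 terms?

Read the sequence 3 terms at a time; column i is its own pattern.
Track A: 1, 5, 25, 125, 625 — powers 5^0, 5^1, 5^2, ….
Track B: 21, -21, 21, -21, 21 — alternating ±21.
Track C: 54, 54, 54, 54, 54 — the constant sequence 54.
Term 16 comes from track A (its 6th entry): 3125.
Term 17 comes from track B (its 6th entry): -21.
The 18th slot belongs to track C; its 6th term is 54.

3125, -21, 54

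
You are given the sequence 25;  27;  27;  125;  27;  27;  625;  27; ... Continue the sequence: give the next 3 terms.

27, 3125, 27

The slot pattern repeats as ABB (period 3), so there are 2 interleaved tracks.
Subsequence A: 25, 125, 625 (powers of 5).
Subsequence B: 27, 27, 27, 27, 27 (always 27).
Position 9 falls in subsequence B as its term 6, giving 27.
Term 10 comes from subsequence A (its 4th entry): 3125.
Position 11 falls in subsequence B as its term 7, giving 27.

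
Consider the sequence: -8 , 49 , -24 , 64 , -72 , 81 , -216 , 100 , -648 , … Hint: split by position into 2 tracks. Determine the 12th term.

Odd-indexed and even-indexed terms follow separate rules.
Track A is -8, -24, -72, -216, -648, which is multiplying by 3 each time.
Track B is 49, 64, 81, 100, which is the squares 7², 8², 9², ….
Term 12 comes from track B (its 6th entry): 144.

144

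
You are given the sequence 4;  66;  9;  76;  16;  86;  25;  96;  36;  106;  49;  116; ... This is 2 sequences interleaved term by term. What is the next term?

64

Odd-indexed and even-indexed terms follow separate rules.
Track A: 4, 9, 16, 25, 36, 49 (consecutive squares n² from n = 2).
Track B: 66, 76, 86, 96, 106, 116 (arithmetic, step +10).
Term 13 comes from track A (its 7th entry): 64.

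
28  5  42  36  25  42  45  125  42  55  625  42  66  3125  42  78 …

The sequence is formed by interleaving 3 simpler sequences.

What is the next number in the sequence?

The terms cycle through 3 interleaved subsequences.
Subsequence A is 28, 36, 45, 55, 66, 78, which is triangular numbers n(n+1)/2 for n = 7, 8, ….
Subsequence B is 5, 25, 125, 625, 3125, which is multiplying by 5 each time.
Subsequence C is 42, 42, 42, 42, 42, which is constant 42.
Position 17 falls in subsequence B as its term 6, giving 15625.

15625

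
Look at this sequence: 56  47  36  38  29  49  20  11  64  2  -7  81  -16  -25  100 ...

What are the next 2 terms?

-34, -43

Reading positions in blocks of 3 reveals the pattern AAB — 2 tracks woven together.
Track A: 56, 47, 38, 29, 20, 11, 2, -7, -16, -25 — arithmetic, step −9.
Track B: 36, 49, 64, 81, 100 — consecutive squares n² from n = 6.
Position 16 falls in track A as its term 11, giving -34.
The 17th slot belongs to track A; its 12th term is -43.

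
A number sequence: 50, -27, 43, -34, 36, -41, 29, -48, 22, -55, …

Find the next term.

15

Positions 1, 3, 5, … form one subsequence and positions 2, 4, 6, … form another.
Subsequence A: 50, 43, 36, 29, 22 — linear: a_n = 57 − 7·n.
Subsequence B: -27, -34, -41, -48, -55 — subtracting 7 each time.
Position 11 falls in subsequence A as its term 6, giving 15.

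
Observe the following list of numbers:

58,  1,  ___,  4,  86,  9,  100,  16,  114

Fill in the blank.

Split by position mod 2 into 2 tracks.
Track A: 58, ?, 86, 100, 114 — linear: a_n = 44 + 14·n.
Track B: 1, 4, 9, 16 — consecutive squares n² from n = 1.
Filling track A at index 2 by its rule yields 72.

72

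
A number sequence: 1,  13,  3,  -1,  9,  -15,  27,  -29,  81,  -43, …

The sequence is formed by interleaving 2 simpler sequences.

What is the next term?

243

Odd-indexed and even-indexed terms follow separate rules.
Track A is 1, 3, 9, 27, 81, which is powers of 3.
Track B is 13, -1, -15, -29, -43, which is linear: a_n = 27 − 14·n.
The 11th slot belongs to track A; its 6th term is 243.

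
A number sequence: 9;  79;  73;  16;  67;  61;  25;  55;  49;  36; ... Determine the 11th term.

The slot pattern repeats as ABB (period 3), so there are 2 interleaved tracks.
Track A: 9, 16, 25, 36. The squares 3², 4², 5², ….
Track B: 79, 73, 67, 61, 55, 49. Linear: a_n = 85 − 6·n.
Position 11 falls in track B as its term 7, giving 43.

43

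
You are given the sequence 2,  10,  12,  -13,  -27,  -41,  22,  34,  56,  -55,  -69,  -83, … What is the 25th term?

Positions follow the repeating pattern AAABBB; grouping by letter gives 2 tracks.
Stream A: 2, 10, 12, 22, 34, 56 — Fibonacci-style (each term is the sum of the two before it).
Stream B: -13, -27, -41, -55, -69, -83 — linear: a_n = 1 − 14·n.
Position 25 → stream A, term 13 = 1618.

1618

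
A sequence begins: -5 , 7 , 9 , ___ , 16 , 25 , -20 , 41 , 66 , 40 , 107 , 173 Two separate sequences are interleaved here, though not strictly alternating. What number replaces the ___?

10

Reading positions in blocks of 3 reveals the pattern ABB — 2 tracks woven together.
Track A = -5, ?, -20, 40: a geometric progression (common ratio -2).
Track B = 7, 9, 16, 25, 41, 66, 107, 173: each term equals the sum of the previous two.
Filling track A at index 2 by its rule yields 10.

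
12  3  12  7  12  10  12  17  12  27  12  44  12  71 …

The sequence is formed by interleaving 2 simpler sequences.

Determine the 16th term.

Positions 1, 3, 5, … form one subsequence and positions 2, 4, 6, … form another.
Track A is 12, 12, 12, 12, 12, 12, 12, which is constant 12.
Track B is 3, 7, 10, 17, 27, 44, 71, which is each term equals the sum of the previous two.
Position 16 → track B, term 8 = 115.

115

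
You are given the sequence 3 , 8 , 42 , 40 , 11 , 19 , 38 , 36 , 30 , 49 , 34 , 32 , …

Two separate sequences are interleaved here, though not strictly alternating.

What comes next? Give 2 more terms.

79, 128

Reading positions in blocks of 4 reveals the pattern AABB — 2 tracks woven together.
Stream A is 3, 8, 11, 19, 30, 49, which is Fibonacci-style (each term is the sum of the two before it).
Stream B is 42, 40, 38, 36, 34, 32, which is linear: a_n = 44 − 2·n.
Position 13 → stream A, term 7 = 79.
Term 14 comes from stream A (its 8th entry): 128.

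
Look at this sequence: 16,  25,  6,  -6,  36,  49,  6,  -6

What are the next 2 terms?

64, 81

Positions follow the repeating pattern AABB; grouping by letter gives 2 tracks.
Track A: 16, 25, 36, 49 (consecutive squares n² from n = 4).
Track B: 6, -6, 6, -6 (oscillating between 6 and -6).
The 9th slot belongs to track A; its 5th term is 64.
The 10th slot belongs to track A; its 6th term is 81.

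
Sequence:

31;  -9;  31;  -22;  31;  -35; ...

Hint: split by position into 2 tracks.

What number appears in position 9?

31

Split by position mod 2 into 2 tracks.
Track A = 31, 31, 31: the constant sequence 31.
Track B = -9, -22, -35: arithmetic, step −13.
Position 9 → track A, term 5 = 31.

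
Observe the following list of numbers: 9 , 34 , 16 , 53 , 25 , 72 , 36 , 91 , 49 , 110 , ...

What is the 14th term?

Positions 1, 3, 5, … form one subsequence and positions 2, 4, 6, … form another.
Subsequence A: 9, 16, 25, 36, 49. Perfect squares starting at 3².
Subsequence B: 34, 53, 72, 91, 110. Adding 19 each time.
Term 14 comes from subsequence B (its 7th entry): 148.

148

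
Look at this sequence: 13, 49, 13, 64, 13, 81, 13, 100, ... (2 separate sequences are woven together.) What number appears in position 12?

144

Positions 1, 3, 5, … form one subsequence and positions 2, 4, 6, … form another.
Track A = 13, 13, 13, 13: always 13.
Track B = 49, 64, 81, 100: consecutive squares n² from n = 7.
Position 12 → track B, term 6 = 144.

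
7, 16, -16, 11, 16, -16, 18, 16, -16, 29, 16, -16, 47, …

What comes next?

16

Reading positions in blocks of 3 reveals the pattern ABB — 2 tracks woven together.
Track A = 7, 11, 18, 29, 47: Fibonacci-style (each term is the sum of the two before it).
Track B = 16, -16, 16, -16, 16, -16, 16, -16: the oscillation 16·(−1)^(n+1).
Term 14 comes from track B (its 9th entry): 16.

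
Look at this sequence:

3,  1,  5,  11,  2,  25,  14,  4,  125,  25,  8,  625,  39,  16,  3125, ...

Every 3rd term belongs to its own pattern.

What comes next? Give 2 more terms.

64, 32

Split by position mod 3: positions 1, 4, 7, … form one track, and each other residue class forms its own.
Stream A: 3, 11, 14, 25, 39 (a Fibonacci-like recurrence a_n = a_{n-1} + a_{n-2}).
Stream B: 1, 2, 4, 8, 16 (a geometric progression (common ratio 2)).
Stream C: 5, 25, 125, 625, 3125 (powers of 5).
Position 16 falls in stream A as its term 6, giving 64.
Term 17 comes from stream B (its 6th entry): 32.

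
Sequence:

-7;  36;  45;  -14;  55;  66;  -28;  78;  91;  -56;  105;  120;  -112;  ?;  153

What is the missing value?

Positions follow the repeating pattern ABB; grouping by letter gives 2 tracks.
Subsequence A is -7, -14, -28, -56, -112, which is multiplying by 2 each time.
Subsequence B is 36, 45, 55, 66, 78, 91, 105, 120, ?, 153, which is triangular numbers n(n+1)/2 for n = 8, 9, ….
Filling subsequence B at index 9 by its rule yields 136.

136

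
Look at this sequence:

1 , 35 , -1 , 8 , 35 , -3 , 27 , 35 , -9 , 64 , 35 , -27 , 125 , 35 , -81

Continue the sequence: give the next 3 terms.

Read the sequence 3 terms at a time; column i is its own pattern.
Track A = 1, 8, 27, 64, 125: the cubes 1³, 2³, 3³, ….
Track B = 35, 35, 35, 35, 35: always 35.
Track C = -1, -3, -9, -27, -81: multiplying by 3 each time.
Position 16 falls in track A as its term 6, giving 216.
Term 17 comes from track B (its 6th entry): 35.
Position 18 → track C, term 6 = -243.

216, 35, -243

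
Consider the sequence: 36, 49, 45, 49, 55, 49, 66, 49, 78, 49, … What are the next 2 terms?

Split by position mod 2 into 2 tracks.
Subsequence A = 36, 45, 55, 66, 78: triangular numbers n(n+1)/2 for n = 8, 9, ….
Subsequence B = 49, 49, 49, 49, 49: always 49.
Term 11 comes from subsequence A (its 6th entry): 91.
Term 12 comes from subsequence B (its 6th entry): 49.

91, 49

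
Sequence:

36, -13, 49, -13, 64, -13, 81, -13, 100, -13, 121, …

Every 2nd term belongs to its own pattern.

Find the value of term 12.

Taking every 2nd term gives 2 separate tracks.
Subsequence A: 36, 49, 64, 81, 100, 121. Consecutive squares n² from n = 6.
Subsequence B: -13, -13, -13, -13, -13. Always -13.
Position 12 falls in subsequence B as its term 6, giving -13.

-13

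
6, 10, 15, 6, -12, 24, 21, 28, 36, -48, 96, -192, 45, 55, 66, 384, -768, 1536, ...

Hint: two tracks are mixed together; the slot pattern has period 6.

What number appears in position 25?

Positions follow the repeating pattern AAABBB; grouping by letter gives 2 tracks.
Stream A: 6, 10, 15, 21, 28, 36, 45, 55, 66 — triangular numbers starting at T_3.
Stream B: 6, -12, 24, -48, 96, -192, 384, -768, 1536 — geometric with ratio -2.
Position 25 → stream A, term 13 = 120.

120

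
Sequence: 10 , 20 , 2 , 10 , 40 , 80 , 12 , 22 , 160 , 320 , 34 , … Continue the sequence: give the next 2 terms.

Reading positions in blocks of 4 reveals the pattern AABB — 2 tracks woven together.
Subsequence A is 10, 20, 40, 80, 160, 320, which is a geometric progression (common ratio 2).
Subsequence B is 2, 10, 12, 22, 34, which is a Fibonacci-like recurrence a_n = a_{n-1} + a_{n-2}.
Position 12 → subsequence B, term 6 = 56.
Position 13 falls in subsequence A as its term 7, giving 640.

56, 640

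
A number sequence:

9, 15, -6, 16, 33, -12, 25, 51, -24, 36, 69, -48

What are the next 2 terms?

49, 87

The terms cycle through 3 interleaved subsequences.
Subsequence A = 9, 16, 25, 36: perfect squares starting at 3².
Subsequence B = 15, 33, 51, 69: adding 18 each time.
Subsequence C = -6, -12, -24, -48: a geometric progression (common ratio 2).
Position 13 → subsequence A, term 5 = 49.
Term 14 comes from subsequence B (its 5th entry): 87.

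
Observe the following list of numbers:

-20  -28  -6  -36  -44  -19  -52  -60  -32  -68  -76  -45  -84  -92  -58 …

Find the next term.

-100

Positions follow the repeating pattern AAB; grouping by letter gives 2 tracks.
Track A: -20, -28, -36, -44, -52, -60, -68, -76, -84, -92 — arithmetic, step −8.
Track B: -6, -19, -32, -45, -58 — arithmetic with common difference −13.
Position 16 falls in track A as its term 11, giving -100.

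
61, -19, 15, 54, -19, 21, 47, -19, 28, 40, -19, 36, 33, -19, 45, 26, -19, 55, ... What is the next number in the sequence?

19

Split by position mod 3 into 3 tracks.
Track A: 61, 54, 47, 40, 33, 26. Subtracting 7 each time.
Track B: -19, -19, -19, -19, -19, -19. The constant sequence -19.
Track C: 15, 21, 28, 36, 45, 55. Triangular numbers starting at T_5.
Term 19 comes from track A (its 7th entry): 19.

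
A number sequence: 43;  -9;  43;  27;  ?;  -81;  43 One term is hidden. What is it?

43

Taking every 2nd term gives 2 separate tracks.
Track A: 43, 43, ?, 43. The constant sequence 43.
Track B: -9, 27, -81. Geometric with ratio -3.
So the missing entry in track A is 43.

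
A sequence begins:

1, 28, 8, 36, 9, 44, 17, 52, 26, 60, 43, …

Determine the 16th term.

Taking every 2nd term gives 2 separate tracks.
Track A: 1, 8, 9, 17, 26, 43. A Fibonacci-like recurrence a_n = a_{n-1} + a_{n-2}.
Track B: 28, 36, 44, 52, 60. Adding 8 each time.
Term 16 comes from track B (its 8th entry): 84.

84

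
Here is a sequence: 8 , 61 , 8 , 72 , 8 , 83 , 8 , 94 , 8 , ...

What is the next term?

105

Taking every 2nd term gives 2 separate tracks.
Track A: 8, 8, 8, 8, 8. The constant sequence 8.
Track B: 61, 72, 83, 94. Arithmetic, step +11.
Term 10 comes from track B (its 5th entry): 105.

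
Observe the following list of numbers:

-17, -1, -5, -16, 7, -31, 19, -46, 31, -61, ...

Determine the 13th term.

Odd-indexed and even-indexed terms follow separate rules.
Stream A: -17, -5, 7, 19, 31. Arithmetic, step +12.
Stream B: -1, -16, -31, -46, -61. Arithmetic with common difference −15.
Term 13 comes from stream A (its 7th entry): 55.

55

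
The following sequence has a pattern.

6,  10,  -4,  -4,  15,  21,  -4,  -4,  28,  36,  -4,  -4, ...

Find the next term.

45

The slot pattern repeats as AABB (period 4), so there are 2 interleaved tracks.
Subsequence A: 6, 10, 15, 21, 28, 36. Triangular numbers starting at T_3.
Subsequence B: -4, -4, -4, -4, -4, -4. Always -4.
Position 13 falls in subsequence A as its term 7, giving 45.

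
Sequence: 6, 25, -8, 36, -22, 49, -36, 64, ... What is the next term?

Positions 1, 3, 5, … form one subsequence and positions 2, 4, 6, … form another.
Track A is 6, -8, -22, -36, which is subtracting 14 each time.
Track B is 25, 36, 49, 64, which is perfect squares starting at 5².
Position 9 falls in track A as its term 5, giving -50.

-50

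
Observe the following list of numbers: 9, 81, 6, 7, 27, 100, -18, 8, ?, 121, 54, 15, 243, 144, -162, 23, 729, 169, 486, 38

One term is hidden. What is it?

81

Split by position mod 4: positions 1, 5, 9, … form one track, and each other residue class forms its own.
Stream A is 9, 27, ?, 243, 729, which is powers 3^2, 3^3, 3^4, ….
Stream B is 81, 100, 121, 144, 169, which is consecutive squares n² from n = 9.
Stream C is 6, -18, 54, -162, 486, which is geometric, ×-3 each step.
Stream D is 7, 8, 15, 23, 38, which is Fibonacci-style (each term is the sum of the two before it).
The gap is stream A's term 3; the rule gives 81.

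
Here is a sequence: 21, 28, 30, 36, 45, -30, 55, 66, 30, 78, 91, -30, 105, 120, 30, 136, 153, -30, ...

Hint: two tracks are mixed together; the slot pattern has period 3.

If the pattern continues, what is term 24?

Reading positions in blocks of 3 reveals the pattern AAB — 2 tracks woven together.
Subsequence A: 21, 28, 36, 45, 55, 66, 78, 91, 105, 120, 136, 153. The triangular numbers T_6, T_7, ….
Subsequence B: 30, -30, 30, -30, 30, -30. The oscillation 30·(−1)^(n+1).
The 24th slot belongs to subsequence B; its 8th term is -30.

-30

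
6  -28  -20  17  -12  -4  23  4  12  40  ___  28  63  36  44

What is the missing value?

20

The slot pattern repeats as ABB (period 3), so there are 2 interleaved tracks.
Track A is 6, 17, 23, 40, 63, which is each term equals the sum of the previous two.
Track B is -28, -20, -12, -4, 4, 12, ?, 28, 36, 44, which is arithmetic with common difference +8.
Track B's pattern makes the blank 20.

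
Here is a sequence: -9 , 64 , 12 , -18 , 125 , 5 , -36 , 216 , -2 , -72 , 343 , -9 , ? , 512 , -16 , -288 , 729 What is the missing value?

-144

Read the sequence 3 terms at a time; column i is its own pattern.
Stream A = -9, -18, -36, -72, ?, -288: geometric, ×2 each step.
Stream B = 64, 125, 216, 343, 512, 729: the cubes 4³, 5³, 6³, ….
Stream C = 12, 5, -2, -9, -16: arithmetic with common difference −7.
So the missing entry in stream A is -144.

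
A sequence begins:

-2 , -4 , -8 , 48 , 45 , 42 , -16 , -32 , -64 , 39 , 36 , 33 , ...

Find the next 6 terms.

Positions follow the repeating pattern AAABBB; grouping by letter gives 2 tracks.
Track A = -2, -4, -8, -16, -32, -64: a geometric progression (common ratio 2).
Track B = 48, 45, 42, 39, 36, 33: linear: a_n = 51 − 3·n.
Position 13 → track A, term 7 = -128.
Position 14 → track A, term 8 = -256.
The 15th slot belongs to track A; its 9th term is -512.
Position 16 falls in track B as its term 7, giving 30.
Position 17 falls in track B as its term 8, giving 27.
Term 18 comes from track B (its 9th entry): 24.

-128, -256, -512, 30, 27, 24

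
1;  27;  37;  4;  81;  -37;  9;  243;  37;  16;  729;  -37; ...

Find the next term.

Split by position mod 3: positions 1, 4, 7, … form one track, and each other residue class forms its own.
Stream A: 1, 4, 9, 16. Perfect squares starting at 1².
Stream B: 27, 81, 243, 729. Powers 3^3, 3^4, 3^5, ….
Stream C: 37, -37, 37, -37. Alternating ±37.
Position 13 falls in stream A as its term 5, giving 25.

25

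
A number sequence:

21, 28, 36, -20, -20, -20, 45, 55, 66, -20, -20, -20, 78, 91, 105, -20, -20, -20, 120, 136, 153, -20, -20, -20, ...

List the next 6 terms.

171, 190, 210, -20, -20, -20

Reading positions in blocks of 6 reveals the pattern AAABBB — 2 tracks woven together.
Track A: 21, 28, 36, 45, 55, 66, 78, 91, 105, 120, 136, 153. Triangular numbers starting at T_6.
Track B: -20, -20, -20, -20, -20, -20, -20, -20, -20, -20, -20, -20. Always -20.
Position 25 falls in track A as its term 13, giving 171.
The 26th slot belongs to track A; its 14th term is 190.
Term 27 comes from track A (its 15th entry): 210.
Position 28 falls in track B as its term 13, giving -20.
Term 29 comes from track B (its 14th entry): -20.
Term 30 comes from track B (its 15th entry): -20.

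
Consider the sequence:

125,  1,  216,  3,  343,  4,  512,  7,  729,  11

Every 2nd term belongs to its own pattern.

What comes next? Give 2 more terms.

Positions 1, 3, 5, … form one subsequence and positions 2, 4, 6, … form another.
Subsequence A: 125, 216, 343, 512, 729. The cubes 5³, 6³, 7³, ….
Subsequence B: 1, 3, 4, 7, 11. Fibonacci-style (each term is the sum of the two before it).
The 11th slot belongs to subsequence A; its 6th term is 1000.
Position 12 falls in subsequence B as its term 6, giving 18.

1000, 18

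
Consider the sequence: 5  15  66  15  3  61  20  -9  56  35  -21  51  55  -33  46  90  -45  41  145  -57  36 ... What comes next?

Taking every 3rd term gives 3 separate tracks.
Track A: 5, 15, 20, 35, 55, 90, 145 (each term equals the sum of the previous two).
Track B: 15, 3, -9, -21, -33, -45, -57 (arithmetic, step −12).
Track C: 66, 61, 56, 51, 46, 41, 36 (subtracting 5 each time).
The 22nd slot belongs to track A; its 8th term is 235.

235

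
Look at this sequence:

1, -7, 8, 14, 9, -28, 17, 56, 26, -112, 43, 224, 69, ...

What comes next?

Odd-indexed and even-indexed terms follow separate rules.
Subsequence A: 1, 8, 9, 17, 26, 43, 69 — each term equals the sum of the previous two.
Subsequence B: -7, 14, -28, 56, -112, 224 — a geometric progression (common ratio -2).
The 14th slot belongs to subsequence B; its 7th term is -448.

-448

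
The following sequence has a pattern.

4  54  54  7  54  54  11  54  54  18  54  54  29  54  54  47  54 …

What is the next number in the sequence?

Reading positions in blocks of 3 reveals the pattern ABB — 2 tracks woven together.
Track A is 4, 7, 11, 18, 29, 47, which is a Fibonacci-like recurrence a_n = a_{n-1} + a_{n-2}.
Track B is 54, 54, 54, 54, 54, 54, 54, 54, 54, 54, 54, which is the constant sequence 54.
Position 18 → track B, term 12 = 54.

54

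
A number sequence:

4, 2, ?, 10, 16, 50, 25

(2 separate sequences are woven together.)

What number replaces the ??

9

The terms cycle through 2 interleaved subsequences.
Track A = 4, ?, 16, 25: the squares 2², 3², 4², ….
Track B = 2, 10, 50: a geometric progression (common ratio 5).
Filling track A at index 2 by its rule yields 9.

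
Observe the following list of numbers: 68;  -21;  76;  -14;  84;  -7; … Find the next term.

The terms cycle through 2 interleaved subsequences.
Track A = 68, 76, 84: adding 8 each time.
Track B = -21, -14, -7: adding 7 each time.
Position 7 falls in track A as its term 4, giving 92.

92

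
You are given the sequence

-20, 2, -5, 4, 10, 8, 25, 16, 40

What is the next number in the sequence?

32

Positions 1, 3, 5, … form one subsequence and positions 2, 4, 6, … form another.
Stream A = -20, -5, 10, 25, 40: arithmetic, step +15.
Stream B = 2, 4, 8, 16: successive powers of 2.
Position 10 falls in stream B as its term 5, giving 32.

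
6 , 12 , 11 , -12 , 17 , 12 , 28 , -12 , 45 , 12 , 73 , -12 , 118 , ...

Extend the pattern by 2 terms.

12, 191

Odd-indexed and even-indexed terms follow separate rules.
Track A: 6, 11, 17, 28, 45, 73, 118 (Fibonacci-style (each term is the sum of the two before it)).
Track B: 12, -12, 12, -12, 12, -12 (alternating ±12).
The 14th slot belongs to track B; its 7th term is 12.
Term 15 comes from track A (its 8th entry): 191.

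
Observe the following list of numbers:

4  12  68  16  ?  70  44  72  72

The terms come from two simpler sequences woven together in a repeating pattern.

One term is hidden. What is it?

28

The slot pattern repeats as AAB (period 3), so there are 2 interleaved tracks.
Subsequence A: 4, 12, 16, ?, 44, 72 (Fibonacci-style (each term is the sum of the two before it)).
Subsequence B: 68, 70, 72 (adding 2 each time).
The gap is subsequence A's term 4; the rule gives 28.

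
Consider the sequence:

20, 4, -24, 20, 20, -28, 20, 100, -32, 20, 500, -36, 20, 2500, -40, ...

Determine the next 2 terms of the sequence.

20, 12500

The terms cycle through 3 interleaved subsequences.
Track A = 20, 20, 20, 20, 20: constant 20.
Track B = 4, 20, 100, 500, 2500: geometric with ratio 5.
Track C = -24, -28, -32, -36, -40: linear: a_n = -20 − 4·n.
The 16th slot belongs to track A; its 6th term is 20.
Term 17 comes from track B (its 6th entry): 12500.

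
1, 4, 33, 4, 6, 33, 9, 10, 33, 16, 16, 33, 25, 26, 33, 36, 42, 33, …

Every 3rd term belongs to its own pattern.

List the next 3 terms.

Taking every 3rd term gives 3 separate tracks.
Subsequence A = 1, 4, 9, 16, 25, 36: consecutive squares n² from n = 1.
Subsequence B = 4, 6, 10, 16, 26, 42: Fibonacci-style (each term is the sum of the two before it).
Subsequence C = 33, 33, 33, 33, 33, 33: the constant sequence 33.
Position 19 falls in subsequence A as its term 7, giving 49.
Term 20 comes from subsequence B (its 7th entry): 68.
The 21st slot belongs to subsequence C; its 7th term is 33.

49, 68, 33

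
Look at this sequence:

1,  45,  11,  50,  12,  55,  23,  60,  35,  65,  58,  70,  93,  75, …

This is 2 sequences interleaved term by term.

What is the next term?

151

Odd-indexed and even-indexed terms follow separate rules.
Stream A is 1, 11, 12, 23, 35, 58, 93, which is a Fibonacci-like recurrence a_n = a_{n-1} + a_{n-2}.
Stream B is 45, 50, 55, 60, 65, 70, 75, which is linear: a_n = 40 + 5·n.
Position 15 → stream A, term 8 = 151.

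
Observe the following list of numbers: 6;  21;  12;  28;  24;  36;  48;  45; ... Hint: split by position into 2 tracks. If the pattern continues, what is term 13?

Odd-indexed and even-indexed terms follow separate rules.
Subsequence A: 6, 12, 24, 48. Multiplying by 2 each time.
Subsequence B: 21, 28, 36, 45. Triangular numbers n(n+1)/2 for n = 6, 7, ….
Term 13 comes from subsequence A (its 7th entry): 384.

384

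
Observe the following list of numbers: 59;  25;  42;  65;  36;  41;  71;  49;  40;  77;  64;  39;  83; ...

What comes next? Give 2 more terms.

Split by position mod 3 into 3 tracks.
Track A = 59, 65, 71, 77, 83: linear: a_n = 53 + 6·n.
Track B = 25, 36, 49, 64: consecutive squares n² from n = 5.
Track C = 42, 41, 40, 39: arithmetic with common difference −1.
The 14th slot belongs to track B; its 5th term is 81.
Term 15 comes from track C (its 5th entry): 38.

81, 38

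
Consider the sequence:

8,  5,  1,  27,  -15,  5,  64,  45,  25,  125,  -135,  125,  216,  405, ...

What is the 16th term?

Split by position mod 3 into 3 tracks.
Stream A: 8, 27, 64, 125, 216 — perfect cubes starting at 2³.
Stream B: 5, -15, 45, -135, 405 — geometric, ×-3 each step.
Stream C: 1, 5, 25, 125 — powers 5^0, 5^1, 5^2, ….
Position 16 → stream A, term 6 = 343.

343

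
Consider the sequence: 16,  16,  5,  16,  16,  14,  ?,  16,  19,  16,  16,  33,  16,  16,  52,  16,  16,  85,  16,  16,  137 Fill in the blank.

Reading positions in blocks of 3 reveals the pattern AAB — 2 tracks woven together.
Track A: 16, 16, 16, 16, ?, 16, 16, 16, 16, 16, 16, 16, 16, 16 — the constant sequence 16.
Track B: 5, 14, 19, 33, 52, 85, 137 — a Fibonacci-like recurrence a_n = a_{n-1} + a_{n-2}.
Filling track A at index 5 by its rule yields 16.

16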